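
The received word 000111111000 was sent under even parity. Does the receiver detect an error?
Sum of received bits: 0+0+0+1+1+1+1+1+1+0+0+0 = 6; 6 mod 2 = 0. Result is 0 → no error detected.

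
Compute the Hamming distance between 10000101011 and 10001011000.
XOR = 00001110011, count of 1s = 5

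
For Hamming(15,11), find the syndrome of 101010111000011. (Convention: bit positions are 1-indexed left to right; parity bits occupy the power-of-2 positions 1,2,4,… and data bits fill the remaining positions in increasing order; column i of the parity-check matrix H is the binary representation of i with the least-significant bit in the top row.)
Syndrome s = H · r^T (mod 2), r = 101010111000011:
  s[0] = (101010101010101)·(101010111000011) mod 2 = 1+0+1+0+1+0+1+0+1+0+0+0+0+0+1 mod 2 = 0
  s[1] = (011001100110011)·(101010111000011) mod 2 = 0+0+1+0+0+0+1+0+0+0+0+0+0+1+1 mod 2 = 0
  s[2] = (000111100001111)·(101010111000011) mod 2 = 0+0+0+0+1+0+1+0+0+0+0+0+0+1+1 mod 2 = 0
  s[3] = (000000011111111)·(101010111000011) mod 2 = 0+0+0+0+0+0+0+1+1+0+0+0+0+1+1 mod 2 = 0
Syndrome = 0000
s = 0: no error detected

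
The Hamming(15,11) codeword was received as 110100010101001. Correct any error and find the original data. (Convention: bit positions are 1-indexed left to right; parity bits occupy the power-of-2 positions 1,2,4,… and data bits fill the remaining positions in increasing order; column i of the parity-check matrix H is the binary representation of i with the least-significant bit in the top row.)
Syndrome s = H · r^T (mod 2), r = 110100010101001:
  s[0] = (101010101010101)·(110100010101001) mod 2 = 1+0+0+0+0+0+0+0+0+0+0+0+0+0+1 mod 2 = 0
  s[1] = (011001100110011)·(110100010101001) mod 2 = 0+1+0+0+0+0+0+0+0+1+0+0+0+0+1 mod 2 = 1
  s[2] = (000111100001111)·(110100010101001) mod 2 = 0+0+0+1+0+0+0+0+0+0+0+1+0+0+1 mod 2 = 1
  s[3] = (000000011111111)·(110100010101001) mod 2 = 0+0+0+0+0+0+0+1+0+1+0+1+0+0+1 mod 2 = 0
Syndrome = 0110
Column 6 of H equals this syndrome → error at bit 6 (1-indexed).
Flip bit 6: 110100010101001 → 110101010101001
Extract data bits at positions {3,5,6,7,9,10,11,12,13,14,15}: 00100101001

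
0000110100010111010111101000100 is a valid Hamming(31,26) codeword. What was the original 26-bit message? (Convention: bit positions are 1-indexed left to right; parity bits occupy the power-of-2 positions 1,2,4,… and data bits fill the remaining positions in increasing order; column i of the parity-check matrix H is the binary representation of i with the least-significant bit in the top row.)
Parity bits occupy power-of-2 positions; data bits are at positions {3,5,6,7,9,10,11,12,13,14,15,17,18,19,20,21,22,23,24,25,26,27,28,29,30,31} (1-indexed).
Extract: c[3]=0 c[5]=1 c[6]=1 c[7]=0 c[9]=0 c[10]=0 c[11]=0 c[12]=1 c[13]=0 c[14]=1 c[15]=1 c[17]=0 c[18]=1 c[19]=0 c[20]=1 c[21]=1 c[22]=1 c[23]=1 c[24]=0 c[25]=1 c[26]=0 c[27]=0 c[28]=0 c[29]=1 c[30]=0 c[31]=0
Data = 01100001011010111101000100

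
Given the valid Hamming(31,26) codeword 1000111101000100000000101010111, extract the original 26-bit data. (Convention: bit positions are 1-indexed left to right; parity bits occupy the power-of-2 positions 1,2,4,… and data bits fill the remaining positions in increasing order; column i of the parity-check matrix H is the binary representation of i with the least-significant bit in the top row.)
Parity bits occupy power-of-2 positions; data bits are at positions {3,5,6,7,9,10,11,12,13,14,15,17,18,19,20,21,22,23,24,25,26,27,28,29,30,31} (1-indexed).
Extract: c[3]=0 c[5]=1 c[6]=1 c[7]=1 c[9]=0 c[10]=1 c[11]=0 c[12]=0 c[13]=0 c[14]=1 c[15]=0 c[17]=0 c[18]=0 c[19]=0 c[20]=0 c[21]=0 c[22]=0 c[23]=1 c[24]=0 c[25]=1 c[26]=0 c[27]=1 c[28]=0 c[29]=1 c[30]=1 c[31]=1
Data = 01110100010000000101010111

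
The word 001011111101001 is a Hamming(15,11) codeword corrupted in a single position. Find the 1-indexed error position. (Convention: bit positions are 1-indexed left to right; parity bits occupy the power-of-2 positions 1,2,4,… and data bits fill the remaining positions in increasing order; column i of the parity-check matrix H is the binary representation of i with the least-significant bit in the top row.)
Syndrome s = H · r^T (mod 2), r = 001011111101001:
  s[0] = (101010101010101)·(001011111101001) mod 2 = 0+0+1+0+1+0+1+0+1+0+0+0+0+0+1 mod 2 = 1
  s[1] = (011001100110011)·(001011111101001) mod 2 = 0+0+1+0+0+1+1+0+0+1+0+0+0+0+1 mod 2 = 1
  s[2] = (000111100001111)·(001011111101001) mod 2 = 0+0+0+0+1+1+1+0+0+0+0+1+0+0+1 mod 2 = 1
  s[3] = (000000011111111)·(001011111101001) mod 2 = 0+0+0+0+0+0+0+1+1+1+0+1+0+0+1 mod 2 = 1
Syndrome = 1111
Column i of H is the binary representation of i, so the syndrome is the binary index of the flipped bit.
Read s = 1111 with s[0] as LSB: 1·2^0 + 1·2^1 + 1·2^2 + 1·2^3 = 15.
Error is at bit position 15.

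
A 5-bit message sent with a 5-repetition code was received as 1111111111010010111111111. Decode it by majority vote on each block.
Split into 5-bit blocks and majority-vote each:
  block 1 = 11111: 5 ones, 0 zeros → 1
  block 2 = 11111: 5 ones, 0 zeros → 1
  block 3 = 01001: 2 ones, 3 zeros → 0
  block 4 = 01111: 4 ones, 1 zeros → 1
  block 5 = 11111: 5 ones, 0 zeros → 1
Decoded = 11011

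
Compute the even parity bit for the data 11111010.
Sum of data bits: 1+1+1+1+1+0+1+0 = 6.
6 mod 2 = 0, so parity bit = 0.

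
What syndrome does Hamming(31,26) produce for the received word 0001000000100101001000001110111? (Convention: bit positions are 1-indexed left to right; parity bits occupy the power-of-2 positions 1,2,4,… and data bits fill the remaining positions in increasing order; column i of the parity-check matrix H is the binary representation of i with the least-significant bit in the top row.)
Syndrome s = H · r^T (mod 2), r = 0001000000100101001000001110111:
  s[0] = (1010101010101010101010101010101)·(0001000000100101001000001110111) mod 2 = 0+0+0+0+0+0+0+0+0+0+1+0+0+0+0+0+0+0+1+0+0+0+0+0+1+0+1+0+1+0+1 mod 2 = 0
  s[1] = (0110011001100110011001100110011)·(0001000000100101001000001110111) mod 2 = 0+0+0+0+0+0+0+0+0+0+1+0+0+1+0+0+0+0+1+0+0+0+0+0+0+1+1+0+0+1+1 mod 2 = 1
  s[2] = (0001111000011110000111100001111)·(0001000000100101001000001110111) mod 2 = 0+0+0+1+0+0+0+0+0+0+0+0+0+1+0+0+0+0+0+0+0+0+0+0+0+0+0+0+1+1+1 mod 2 = 1
  s[3] = (0000000111111110000000011111111)·(0001000000100101001000001110111) mod 2 = 0+0+0+0+0+0+0+0+0+0+1+0+0+1+0+0+0+0+0+0+0+0+0+0+1+1+1+0+1+1+1 mod 2 = 0
  s[4] = (0000000000000001111111111111111)·(0001000000100101001000001110111) mod 2 = 0+0+0+0+0+0+0+0+0+0+0+0+0+0+0+1+0+0+1+0+0+0+0+0+1+1+1+0+1+1+1 mod 2 = 0
Syndrome = 01100
Non-zero syndrome: error at position 6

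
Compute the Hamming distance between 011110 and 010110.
XOR = 001000, count of 1s = 1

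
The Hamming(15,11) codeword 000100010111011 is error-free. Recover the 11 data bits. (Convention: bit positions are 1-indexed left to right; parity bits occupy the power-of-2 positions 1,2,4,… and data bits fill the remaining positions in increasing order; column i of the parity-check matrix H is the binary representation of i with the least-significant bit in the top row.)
Parity bits occupy power-of-2 positions; data bits are at positions {3,5,6,7,9,10,11,12,13,14,15} (1-indexed).
Extract: c[3]=0 c[5]=0 c[6]=0 c[7]=0 c[9]=0 c[10]=1 c[11]=1 c[12]=1 c[13]=0 c[14]=1 c[15]=1
Data = 00000111011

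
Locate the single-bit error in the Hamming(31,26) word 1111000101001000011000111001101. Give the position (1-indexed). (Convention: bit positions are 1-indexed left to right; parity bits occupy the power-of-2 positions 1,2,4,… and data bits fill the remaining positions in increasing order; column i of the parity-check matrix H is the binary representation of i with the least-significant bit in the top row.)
Syndrome s = H · r^T (mod 2), r = 1111000101001000011000111001101:
  s[0] = (1010101010101010101010101010101)·(1111000101001000011000111001101) mod 2 = 1+0+1+0+0+0+0+0+0+0+0+0+1+0+0+0+0+0+1+0+0+0+1+0+1+0+0+0+1+0+1 mod 2 = 0
  s[1] = (0110011001100110011001100110011)·(1111000101001000011000111001101) mod 2 = 0+1+1+0+0+0+0+0+0+1+0+0+0+0+0+0+0+1+1+0+0+0+1+0+0+0+0+0+0+0+1 mod 2 = 1
  s[2] = (0001111000011110000111100001111)·(1111000101001000011000111001101) mod 2 = 0+0+0+1+0+0+0+0+0+0+0+0+1+0+0+0+0+0+0+0+0+0+1+0+0+0+0+1+1+0+1 mod 2 = 0
  s[3] = (0000000111111110000000011111111)·(1111000101001000011000111001101) mod 2 = 0+0+0+0+0+0+0+1+0+1+0+0+1+0+0+0+0+0+0+0+0+0+0+1+1+0+0+1+1+0+1 mod 2 = 0
  s[4] = (0000000000000001111111111111111)·(1111000101001000011000111001101) mod 2 = 0+0+0+0+0+0+0+0+0+0+0+0+0+0+0+0+0+1+1+0+0+0+1+1+1+0+0+1+1+0+1 mod 2 = 0
Syndrome = 01000
Column i of H is the binary representation of i, so the syndrome is the binary index of the flipped bit.
Read s = 01000 with s[0] as LSB: 0·2^0 + 1·2^1 + 0·2^2 + 0·2^3 + 0·2^4 = 2.
Error is at bit position 2.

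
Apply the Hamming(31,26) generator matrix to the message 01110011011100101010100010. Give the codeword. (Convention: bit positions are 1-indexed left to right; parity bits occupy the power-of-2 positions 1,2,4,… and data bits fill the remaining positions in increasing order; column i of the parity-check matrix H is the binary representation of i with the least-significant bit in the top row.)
Codeword c = d · G (mod 2), d = 01110011011100101010100010:
  c[0] = d·G[:,0] = (01110011011100101010100010)·(11011010101101010101010101) mod 2 = 0+1+0+1+0+0+1+0+0+0+1+1+0+0+0+0+0+0+0+0+0+0+0+0+0+0 mod 2 = 1
  c[1] = d·G[:,1] = (01110011011100101010100010)·(10110110011011001100110011) mod 2 = 0+0+1+1+0+0+1+0+0+1+1+0+0+0+0+0+1+0+0+0+1+0+0+0+1+0 mod 2 = 0
  c[2] = d·G[:,2] = (01110011011100101010100010)·(10000000000000000000000000) mod 2 = 0+0+0+0+0+0+0+0+0+0+0+0+0+0+0+0+0+0+0+0+0+0+0+0+0+0 mod 2 = 0
  c[3] = d·G[:,3] = (01110011011100101010100010)·(01110001111000111100001111) mod 2 = 0+1+1+1+0+0+0+1+0+1+1+0+0+0+1+0+1+0+0+0+0+0+0+0+1+0 mod 2 = 1
  c[4] = d·G[:,4] = (01110011011100101010100010)·(01000000000000000000000000) mod 2 = 0+1+0+0+0+0+0+0+0+0+0+0+0+0+0+0+0+0+0+0+0+0+0+0+0+0 mod 2 = 1
  c[5] = d·G[:,5] = (01110011011100101010100010)·(00100000000000000000000000) mod 2 = 0+0+1+0+0+0+0+0+0+0+0+0+0+0+0+0+0+0+0+0+0+0+0+0+0+0 mod 2 = 1
  c[6] = d·G[:,6] = (01110011011100101010100010)·(00010000000000000000000000) mod 2 = 0+0+0+1+0+0+0+0+0+0+0+0+0+0+0+0+0+0+0+0+0+0+0+0+0+0 mod 2 = 1
  c[7] = d·G[:,7] = (01110011011100101010100010)·(00001111111000000011111111) mod 2 = 0+0+0+0+0+0+1+1+0+1+1+0+0+0+0+0+0+0+1+0+1+0+0+0+1+0 mod 2 = 1
  c[8] = d·G[:,8] = (01110011011100101010100010)·(00001000000000000000000000) mod 2 = 0+0+0+0+0+0+0+0+0+0+0+0+0+0+0+0+0+0+0+0+0+0+0+0+0+0 mod 2 = 0
  c[9] = d·G[:,9] = (01110011011100101010100010)·(00000100000000000000000000) mod 2 = 0+0+0+0+0+0+0+0+0+0+0+0+0+0+0+0+0+0+0+0+0+0+0+0+0+0 mod 2 = 0
  c[10] = d·G[:,10] = (01110011011100101010100010)·(00000010000000000000000000) mod 2 = 0+0+0+0+0+0+1+0+0+0+0+0+0+0+0+0+0+0+0+0+0+0+0+0+0+0 mod 2 = 1
  c[11] = d·G[:,11] = (01110011011100101010100010)·(00000001000000000000000000) mod 2 = 0+0+0+0+0+0+0+1+0+0+0+0+0+0+0+0+0+0+0+0+0+0+0+0+0+0 mod 2 = 1
  c[12] = d·G[:,12] = (01110011011100101010100010)·(00000000100000000000000000) mod 2 = 0+0+0+0+0+0+0+0+0+0+0+0+0+0+0+0+0+0+0+0+0+0+0+0+0+0 mod 2 = 0
  c[13] = d·G[:,13] = (01110011011100101010100010)·(00000000010000000000000000) mod 2 = 0+0+0+0+0+0+0+0+0+1+0+0+0+0+0+0+0+0+0+0+0+0+0+0+0+0 mod 2 = 1
  c[14] = d·G[:,14] = (01110011011100101010100010)·(00000000001000000000000000) mod 2 = 0+0+0+0+0+0+0+0+0+0+1+0+0+0+0+0+0+0+0+0+0+0+0+0+0+0 mod 2 = 1
  c[15] = d·G[:,15] = (01110011011100101010100010)·(00000000000111111111111111) mod 2 = 0+0+0+0+0+0+0+0+0+0+0+1+0+0+1+0+1+0+1+0+1+0+0+0+1+0 mod 2 = 0
  c[16] = d·G[:,16] = (01110011011100101010100010)·(00000000000100000000000000) mod 2 = 0+0+0+0+0+0+0+0+0+0+0+1+0+0+0+0+0+0+0+0+0+0+0+0+0+0 mod 2 = 1
  c[17] = d·G[:,17] = (01110011011100101010100010)·(00000000000010000000000000) mod 2 = 0+0+0+0+0+0+0+0+0+0+0+0+0+0+0+0+0+0+0+0+0+0+0+0+0+0 mod 2 = 0
  c[18] = d·G[:,18] = (01110011011100101010100010)·(00000000000001000000000000) mod 2 = 0+0+0+0+0+0+0+0+0+0+0+0+0+0+0+0+0+0+0+0+0+0+0+0+0+0 mod 2 = 0
  c[19] = d·G[:,19] = (01110011011100101010100010)·(00000000000000100000000000) mod 2 = 0+0+0+0+0+0+0+0+0+0+0+0+0+0+1+0+0+0+0+0+0+0+0+0+0+0 mod 2 = 1
  c[20] = d·G[:,20] = (01110011011100101010100010)·(00000000000000010000000000) mod 2 = 0+0+0+0+0+0+0+0+0+0+0+0+0+0+0+0+0+0+0+0+0+0+0+0+0+0 mod 2 = 0
  c[21] = d·G[:,21] = (01110011011100101010100010)·(00000000000000001000000000) mod 2 = 0+0+0+0+0+0+0+0+0+0+0+0+0+0+0+0+1+0+0+0+0+0+0+0+0+0 mod 2 = 1
  c[22] = d·G[:,22] = (01110011011100101010100010)·(00000000000000000100000000) mod 2 = 0+0+0+0+0+0+0+0+0+0+0+0+0+0+0+0+0+0+0+0+0+0+0+0+0+0 mod 2 = 0
  c[23] = d·G[:,23] = (01110011011100101010100010)·(00000000000000000010000000) mod 2 = 0+0+0+0+0+0+0+0+0+0+0+0+0+0+0+0+0+0+1+0+0+0+0+0+0+0 mod 2 = 1
  c[24] = d·G[:,24] = (01110011011100101010100010)·(00000000000000000001000000) mod 2 = 0+0+0+0+0+0+0+0+0+0+0+0+0+0+0+0+0+0+0+0+0+0+0+0+0+0 mod 2 = 0
  c[25] = d·G[:,25] = (01110011011100101010100010)·(00000000000000000000100000) mod 2 = 0+0+0+0+0+0+0+0+0+0+0+0+0+0+0+0+0+0+0+0+1+0+0+0+0+0 mod 2 = 1
  c[26] = d·G[:,26] = (01110011011100101010100010)·(00000000000000000000010000) mod 2 = 0+0+0+0+0+0+0+0+0+0+0+0+0+0+0+0+0+0+0+0+0+0+0+0+0+0 mod 2 = 0
  c[27] = d·G[:,27] = (01110011011100101010100010)·(00000000000000000000001000) mod 2 = 0+0+0+0+0+0+0+0+0+0+0+0+0+0+0+0+0+0+0+0+0+0+0+0+0+0 mod 2 = 0
  c[28] = d·G[:,28] = (01110011011100101010100010)·(00000000000000000000000100) mod 2 = 0+0+0+0+0+0+0+0+0+0+0+0+0+0+0+0+0+0+0+0+0+0+0+0+0+0 mod 2 = 0
  c[29] = d·G[:,29] = (01110011011100101010100010)·(00000000000000000000000010) mod 2 = 0+0+0+0+0+0+0+0+0+0+0+0+0+0+0+0+0+0+0+0+0+0+0+0+1+0 mod 2 = 1
  c[30] = d·G[:,30] = (01110011011100101010100010)·(00000000000000000000000001) mod 2 = 0+0+0+0+0+0+0+0+0+0+0+0+0+0+0+0+0+0+0+0+0+0+0+0+0+0 mod 2 = 0
Codeword = 1001111100110110100101010100010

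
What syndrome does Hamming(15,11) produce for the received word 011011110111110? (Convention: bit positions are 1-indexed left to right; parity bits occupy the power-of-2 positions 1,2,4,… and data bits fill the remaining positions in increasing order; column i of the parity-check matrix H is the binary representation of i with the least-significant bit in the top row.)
Syndrome s = H · r^T (mod 2), r = 011011110111110:
  s[0] = (101010101010101)·(011011110111110) mod 2 = 0+0+1+0+1+0+1+0+0+0+1+0+1+0+0 mod 2 = 1
  s[1] = (011001100110011)·(011011110111110) mod 2 = 0+1+1+0+0+1+1+0+0+1+1+0+0+1+0 mod 2 = 1
  s[2] = (000111100001111)·(011011110111110) mod 2 = 0+0+0+0+1+1+1+0+0+0+0+1+1+1+0 mod 2 = 0
  s[3] = (000000011111111)·(011011110111110) mod 2 = 0+0+0+0+0+0+0+1+0+1+1+1+1+1+0 mod 2 = 0
Syndrome = 1100
Non-zero syndrome: error at position 3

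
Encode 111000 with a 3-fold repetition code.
Repeat each bit 3× and concatenate:
1→111  1→111  1→111  0→000  0→000  0→000
Codeword = 111111111000000000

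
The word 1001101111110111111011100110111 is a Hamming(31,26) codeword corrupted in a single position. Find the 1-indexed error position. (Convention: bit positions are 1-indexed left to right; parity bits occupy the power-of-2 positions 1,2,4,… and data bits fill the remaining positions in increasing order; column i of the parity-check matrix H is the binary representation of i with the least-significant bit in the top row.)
Syndrome s = H · r^T (mod 2), r = 1001101111110111111011100110111:
  s[0] = (1010101010101010101010101010101)·(1001101111110111111011100110111) mod 2 = 1+0+0+0+1+0+1+0+1+0+1+0+0+0+1+0+1+0+1+0+1+0+1+0+0+0+1+0+1+0+1 mod 2 = 1
  s[1] = (0110011001100110011001100110011)·(1001101111110111111011100110111) mod 2 = 0+0+0+0+0+0+1+0+0+1+1+0+0+1+1+0+0+1+1+0+0+1+1+0+0+1+1+0+0+1+1 mod 2 = 1
  s[2] = (0001111000011110000111100001111)·(1001101111110111111011100110111) mod 2 = 0+0+0+1+1+0+1+0+0+0+0+1+0+1+1+0+0+0+0+0+1+1+1+0+0+0+0+0+1+1+1 mod 2 = 0
  s[3] = (0000000111111110000000011111111)·(1001101111110111111011100110111) mod 2 = 0+0+0+0+0+0+0+1+1+1+1+1+0+1+1+0+0+0+0+0+0+0+0+0+0+1+1+0+1+1+1 mod 2 = 0
  s[4] = (0000000000000001111111111111111)·(1001101111110111111011100110111) mod 2 = 0+0+0+0+0+0+0+0+0+0+0+0+0+0+0+1+1+1+1+0+1+1+1+0+0+1+1+0+1+1+1 mod 2 = 0
Syndrome = 11000
Column i of H is the binary representation of i, so the syndrome is the binary index of the flipped bit.
Read s = 11000 with s[0] as LSB: 1·2^0 + 1·2^1 + 0·2^2 + 0·2^3 + 0·2^4 = 3.
Error is at bit position 3.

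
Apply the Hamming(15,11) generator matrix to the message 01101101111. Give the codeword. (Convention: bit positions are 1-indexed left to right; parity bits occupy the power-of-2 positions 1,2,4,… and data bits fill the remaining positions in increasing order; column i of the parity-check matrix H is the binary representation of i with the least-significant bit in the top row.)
Codeword c = d · G (mod 2), d = 01101101111:
  c[0] = d·G[:,0] = (01101101111)·(11011010101) mod 2 = 0+1+0+0+1+0+0+0+1+0+1 mod 2 = 0
  c[1] = d·G[:,1] = (01101101111)·(10110110011) mod 2 = 0+0+1+0+0+1+0+0+0+1+1 mod 2 = 0
  c[2] = d·G[:,2] = (01101101111)·(10000000000) mod 2 = 0+0+0+0+0+0+0+0+0+0+0 mod 2 = 0
  c[3] = d·G[:,3] = (01101101111)·(01110001111) mod 2 = 0+1+1+0+0+0+0+1+1+1+1 mod 2 = 0
  c[4] = d·G[:,4] = (01101101111)·(01000000000) mod 2 = 0+1+0+0+0+0+0+0+0+0+0 mod 2 = 1
  c[5] = d·G[:,5] = (01101101111)·(00100000000) mod 2 = 0+0+1+0+0+0+0+0+0+0+0 mod 2 = 1
  c[6] = d·G[:,6] = (01101101111)·(00010000000) mod 2 = 0+0+0+0+0+0+0+0+0+0+0 mod 2 = 0
  c[7] = d·G[:,7] = (01101101111)·(00001111111) mod 2 = 0+0+0+0+1+1+0+1+1+1+1 mod 2 = 0
  c[8] = d·G[:,8] = (01101101111)·(00001000000) mod 2 = 0+0+0+0+1+0+0+0+0+0+0 mod 2 = 1
  c[9] = d·G[:,9] = (01101101111)·(00000100000) mod 2 = 0+0+0+0+0+1+0+0+0+0+0 mod 2 = 1
  c[10] = d·G[:,10] = (01101101111)·(00000010000) mod 2 = 0+0+0+0+0+0+0+0+0+0+0 mod 2 = 0
  c[11] = d·G[:,11] = (01101101111)·(00000001000) mod 2 = 0+0+0+0+0+0+0+1+0+0+0 mod 2 = 1
  c[12] = d·G[:,12] = (01101101111)·(00000000100) mod 2 = 0+0+0+0+0+0+0+0+1+0+0 mod 2 = 1
  c[13] = d·G[:,13] = (01101101111)·(00000000010) mod 2 = 0+0+0+0+0+0+0+0+0+1+0 mod 2 = 1
  c[14] = d·G[:,14] = (01101101111)·(00000000001) mod 2 = 0+0+0+0+0+0+0+0+0+0+1 mod 2 = 1
Codeword = 000011001101111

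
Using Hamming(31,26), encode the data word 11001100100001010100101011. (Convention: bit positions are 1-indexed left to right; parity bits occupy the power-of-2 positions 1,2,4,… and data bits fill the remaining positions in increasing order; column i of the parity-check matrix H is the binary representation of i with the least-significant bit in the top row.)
Codeword c = d · G (mod 2), d = 11001100100001010100101011:
  c[0] = d·G[:,0] = (11001100100001010100101011)·(11011010101101010101010101) mod 2 = 1+1+0+0+1+0+0+0+1+0+0+0+0+1+0+1+0+1+0+0+0+0+0+0+0+1 mod 2 = 0
  c[1] = d·G[:,1] = (11001100100001010100101011)·(10110110011011001100110011) mod 2 = 1+0+0+0+0+1+0+0+0+0+0+0+0+1+0+0+0+1+0+0+1+0+0+0+1+1 mod 2 = 1
  c[2] = d·G[:,2] = (11001100100001010100101011)·(10000000000000000000000000) mod 2 = 1+0+0+0+0+0+0+0+0+0+0+0+0+0+0+0+0+0+0+0+0+0+0+0+0+0 mod 2 = 1
  c[3] = d·G[:,3] = (11001100100001010100101011)·(01110001111000111100001111) mod 2 = 0+1+0+0+0+0+0+0+1+0+0+0+0+0+0+1+0+1+0+0+0+0+1+0+1+1 mod 2 = 1
  c[4] = d·G[:,4] = (11001100100001010100101011)·(01000000000000000000000000) mod 2 = 0+1+0+0+0+0+0+0+0+0+0+0+0+0+0+0+0+0+0+0+0+0+0+0+0+0 mod 2 = 1
  c[5] = d·G[:,5] = (11001100100001010100101011)·(00100000000000000000000000) mod 2 = 0+0+0+0+0+0+0+0+0+0+0+0+0+0+0+0+0+0+0+0+0+0+0+0+0+0 mod 2 = 0
  c[6] = d·G[:,6] = (11001100100001010100101011)·(00010000000000000000000000) mod 2 = 0+0+0+0+0+0+0+0+0+0+0+0+0+0+0+0+0+0+0+0+0+0+0+0+0+0 mod 2 = 0
  c[7] = d·G[:,7] = (11001100100001010100101011)·(00001111111000000011111111) mod 2 = 0+0+0+0+1+1+0+0+1+0+0+0+0+0+0+0+0+0+0+0+1+0+1+0+1+1 mod 2 = 1
  c[8] = d·G[:,8] = (11001100100001010100101011)·(00001000000000000000000000) mod 2 = 0+0+0+0+1+0+0+0+0+0+0+0+0+0+0+0+0+0+0+0+0+0+0+0+0+0 mod 2 = 1
  c[9] = d·G[:,9] = (11001100100001010100101011)·(00000100000000000000000000) mod 2 = 0+0+0+0+0+1+0+0+0+0+0+0+0+0+0+0+0+0+0+0+0+0+0+0+0+0 mod 2 = 1
  c[10] = d·G[:,10] = (11001100100001010100101011)·(00000010000000000000000000) mod 2 = 0+0+0+0+0+0+0+0+0+0+0+0+0+0+0+0+0+0+0+0+0+0+0+0+0+0 mod 2 = 0
  c[11] = d·G[:,11] = (11001100100001010100101011)·(00000001000000000000000000) mod 2 = 0+0+0+0+0+0+0+0+0+0+0+0+0+0+0+0+0+0+0+0+0+0+0+0+0+0 mod 2 = 0
  c[12] = d·G[:,12] = (11001100100001010100101011)·(00000000100000000000000000) mod 2 = 0+0+0+0+0+0+0+0+1+0+0+0+0+0+0+0+0+0+0+0+0+0+0+0+0+0 mod 2 = 1
  c[13] = d·G[:,13] = (11001100100001010100101011)·(00000000010000000000000000) mod 2 = 0+0+0+0+0+0+0+0+0+0+0+0+0+0+0+0+0+0+0+0+0+0+0+0+0+0 mod 2 = 0
  c[14] = d·G[:,14] = (11001100100001010100101011)·(00000000001000000000000000) mod 2 = 0+0+0+0+0+0+0+0+0+0+0+0+0+0+0+0+0+0+0+0+0+0+0+0+0+0 mod 2 = 0
  c[15] = d·G[:,15] = (11001100100001010100101011)·(00000000000111111111111111) mod 2 = 0+0+0+0+0+0+0+0+0+0+0+0+0+1+0+1+0+1+0+0+1+0+1+0+1+1 mod 2 = 1
  c[16] = d·G[:,16] = (11001100100001010100101011)·(00000000000100000000000000) mod 2 = 0+0+0+0+0+0+0+0+0+0+0+0+0+0+0+0+0+0+0+0+0+0+0+0+0+0 mod 2 = 0
  c[17] = d·G[:,17] = (11001100100001010100101011)·(00000000000010000000000000) mod 2 = 0+0+0+0+0+0+0+0+0+0+0+0+0+0+0+0+0+0+0+0+0+0+0+0+0+0 mod 2 = 0
  c[18] = d·G[:,18] = (11001100100001010100101011)·(00000000000001000000000000) mod 2 = 0+0+0+0+0+0+0+0+0+0+0+0+0+1+0+0+0+0+0+0+0+0+0+0+0+0 mod 2 = 1
  c[19] = d·G[:,19] = (11001100100001010100101011)·(00000000000000100000000000) mod 2 = 0+0+0+0+0+0+0+0+0+0+0+0+0+0+0+0+0+0+0+0+0+0+0+0+0+0 mod 2 = 0
  c[20] = d·G[:,20] = (11001100100001010100101011)·(00000000000000010000000000) mod 2 = 0+0+0+0+0+0+0+0+0+0+0+0+0+0+0+1+0+0+0+0+0+0+0+0+0+0 mod 2 = 1
  c[21] = d·G[:,21] = (11001100100001010100101011)·(00000000000000001000000000) mod 2 = 0+0+0+0+0+0+0+0+0+0+0+0+0+0+0+0+0+0+0+0+0+0+0+0+0+0 mod 2 = 0
  c[22] = d·G[:,22] = (11001100100001010100101011)·(00000000000000000100000000) mod 2 = 0+0+0+0+0+0+0+0+0+0+0+0+0+0+0+0+0+1+0+0+0+0+0+0+0+0 mod 2 = 1
  c[23] = d·G[:,23] = (11001100100001010100101011)·(00000000000000000010000000) mod 2 = 0+0+0+0+0+0+0+0+0+0+0+0+0+0+0+0+0+0+0+0+0+0+0+0+0+0 mod 2 = 0
  c[24] = d·G[:,24] = (11001100100001010100101011)·(00000000000000000001000000) mod 2 = 0+0+0+0+0+0+0+0+0+0+0+0+0+0+0+0+0+0+0+0+0+0+0+0+0+0 mod 2 = 0
  c[25] = d·G[:,25] = (11001100100001010100101011)·(00000000000000000000100000) mod 2 = 0+0+0+0+0+0+0+0+0+0+0+0+0+0+0+0+0+0+0+0+1+0+0+0+0+0 mod 2 = 1
  c[26] = d·G[:,26] = (11001100100001010100101011)·(00000000000000000000010000) mod 2 = 0+0+0+0+0+0+0+0+0+0+0+0+0+0+0+0+0+0+0+0+0+0+0+0+0+0 mod 2 = 0
  c[27] = d·G[:,27] = (11001100100001010100101011)·(00000000000000000000001000) mod 2 = 0+0+0+0+0+0+0+0+0+0+0+0+0+0+0+0+0+0+0+0+0+0+1+0+0+0 mod 2 = 1
  c[28] = d·G[:,28] = (11001100100001010100101011)·(00000000000000000000000100) mod 2 = 0+0+0+0+0+0+0+0+0+0+0+0+0+0+0+0+0+0+0+0+0+0+0+0+0+0 mod 2 = 0
  c[29] = d·G[:,29] = (11001100100001010100101011)·(00000000000000000000000010) mod 2 = 0+0+0+0+0+0+0+0+0+0+0+0+0+0+0+0+0+0+0+0+0+0+0+0+1+0 mod 2 = 1
  c[30] = d·G[:,30] = (11001100100001010100101011)·(00000000000000000000000001) mod 2 = 0+0+0+0+0+0+0+0+0+0+0+0+0+0+0+0+0+0+0+0+0+0+0+0+0+1 mod 2 = 1
Codeword = 0111100111001001001010100101011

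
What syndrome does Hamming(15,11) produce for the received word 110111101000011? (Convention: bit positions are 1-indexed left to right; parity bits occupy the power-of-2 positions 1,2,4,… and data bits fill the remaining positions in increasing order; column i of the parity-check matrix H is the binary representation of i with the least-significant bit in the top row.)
Syndrome s = H · r^T (mod 2), r = 110111101000011:
  s[0] = (101010101010101)·(110111101000011) mod 2 = 1+0+0+0+1+0+1+0+1+0+0+0+0+0+1 mod 2 = 1
  s[1] = (011001100110011)·(110111101000011) mod 2 = 0+1+0+0+0+1+1+0+0+0+0+0+0+1+1 mod 2 = 1
  s[2] = (000111100001111)·(110111101000011) mod 2 = 0+0+0+1+1+1+1+0+0+0+0+0+0+1+1 mod 2 = 0
  s[3] = (000000011111111)·(110111101000011) mod 2 = 0+0+0+0+0+0+0+0+1+0+0+0+0+1+1 mod 2 = 1
Syndrome = 1101
Non-zero syndrome: error at position 11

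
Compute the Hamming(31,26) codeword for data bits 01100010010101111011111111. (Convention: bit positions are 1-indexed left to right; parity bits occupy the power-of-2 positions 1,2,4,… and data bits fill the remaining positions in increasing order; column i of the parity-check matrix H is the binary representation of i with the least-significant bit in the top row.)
Codeword c = d · G (mod 2), d = 01100010010101111011111111:
  c[0] = d·G[:,0] = (01100010010101111011111111)·(11011010101101010101010101) mod 2 = 0+1+0+0+0+0+1+0+0+0+0+1+0+1+0+1+0+0+0+1+0+1+0+1+0+1 mod 2 = 1
  c[1] = d·G[:,1] = (01100010010101111011111111)·(10110110011011001100110011) mod 2 = 0+0+1+0+0+0+1+0+0+1+0+0+0+1+0+0+1+0+0+0+1+1+0+0+1+1 mod 2 = 1
  c[2] = d·G[:,2] = (01100010010101111011111111)·(10000000000000000000000000) mod 2 = 0+0+0+0+0+0+0+0+0+0+0+0+0+0+0+0+0+0+0+0+0+0+0+0+0+0 mod 2 = 0
  c[3] = d·G[:,3] = (01100010010101111011111111)·(01110001111000111100001111) mod 2 = 0+1+1+0+0+0+0+0+0+1+0+0+0+0+1+1+1+0+0+0+0+0+1+1+1+1 mod 2 = 0
  c[4] = d·G[:,4] = (01100010010101111011111111)·(01000000000000000000000000) mod 2 = 0+1+0+0+0+0+0+0+0+0+0+0+0+0+0+0+0+0+0+0+0+0+0+0+0+0 mod 2 = 1
  c[5] = d·G[:,5] = (01100010010101111011111111)·(00100000000000000000000000) mod 2 = 0+0+1+0+0+0+0+0+0+0+0+0+0+0+0+0+0+0+0+0+0+0+0+0+0+0 mod 2 = 1
  c[6] = d·G[:,6] = (01100010010101111011111111)·(00010000000000000000000000) mod 2 = 0+0+0+0+0+0+0+0+0+0+0+0+0+0+0+0+0+0+0+0+0+0+0+0+0+0 mod 2 = 0
  c[7] = d·G[:,7] = (01100010010101111011111111)·(00001111111000000011111111) mod 2 = 0+0+0+0+0+0+1+0+0+1+0+0+0+0+0+0+0+0+1+1+1+1+1+1+1+1 mod 2 = 0
  c[8] = d·G[:,8] = (01100010010101111011111111)·(00001000000000000000000000) mod 2 = 0+0+0+0+0+0+0+0+0+0+0+0+0+0+0+0+0+0+0+0+0+0+0+0+0+0 mod 2 = 0
  c[9] = d·G[:,9] = (01100010010101111011111111)·(00000100000000000000000000) mod 2 = 0+0+0+0+0+0+0+0+0+0+0+0+0+0+0+0+0+0+0+0+0+0+0+0+0+0 mod 2 = 0
  c[10] = d·G[:,10] = (01100010010101111011111111)·(00000010000000000000000000) mod 2 = 0+0+0+0+0+0+1+0+0+0+0+0+0+0+0+0+0+0+0+0+0+0+0+0+0+0 mod 2 = 1
  c[11] = d·G[:,11] = (01100010010101111011111111)·(00000001000000000000000000) mod 2 = 0+0+0+0+0+0+0+0+0+0+0+0+0+0+0+0+0+0+0+0+0+0+0+0+0+0 mod 2 = 0
  c[12] = d·G[:,12] = (01100010010101111011111111)·(00000000100000000000000000) mod 2 = 0+0+0+0+0+0+0+0+0+0+0+0+0+0+0+0+0+0+0+0+0+0+0+0+0+0 mod 2 = 0
  c[13] = d·G[:,13] = (01100010010101111011111111)·(00000000010000000000000000) mod 2 = 0+0+0+0+0+0+0+0+0+1+0+0+0+0+0+0+0+0+0+0+0+0+0+0+0+0 mod 2 = 1
  c[14] = d·G[:,14] = (01100010010101111011111111)·(00000000001000000000000000) mod 2 = 0+0+0+0+0+0+0+0+0+0+0+0+0+0+0+0+0+0+0+0+0+0+0+0+0+0 mod 2 = 0
  c[15] = d·G[:,15] = (01100010010101111011111111)·(00000000000111111111111111) mod 2 = 0+0+0+0+0+0+0+0+0+0+0+1+0+1+1+1+1+0+1+1+1+1+1+1+1+1 mod 2 = 1
  c[16] = d·G[:,16] = (01100010010101111011111111)·(00000000000100000000000000) mod 2 = 0+0+0+0+0+0+0+0+0+0+0+1+0+0+0+0+0+0+0+0+0+0+0+0+0+0 mod 2 = 1
  c[17] = d·G[:,17] = (01100010010101111011111111)·(00000000000010000000000000) mod 2 = 0+0+0+0+0+0+0+0+0+0+0+0+0+0+0+0+0+0+0+0+0+0+0+0+0+0 mod 2 = 0
  c[18] = d·G[:,18] = (01100010010101111011111111)·(00000000000001000000000000) mod 2 = 0+0+0+0+0+0+0+0+0+0+0+0+0+1+0+0+0+0+0+0+0+0+0+0+0+0 mod 2 = 1
  c[19] = d·G[:,19] = (01100010010101111011111111)·(00000000000000100000000000) mod 2 = 0+0+0+0+0+0+0+0+0+0+0+0+0+0+1+0+0+0+0+0+0+0+0+0+0+0 mod 2 = 1
  c[20] = d·G[:,20] = (01100010010101111011111111)·(00000000000000010000000000) mod 2 = 0+0+0+0+0+0+0+0+0+0+0+0+0+0+0+1+0+0+0+0+0+0+0+0+0+0 mod 2 = 1
  c[21] = d·G[:,21] = (01100010010101111011111111)·(00000000000000001000000000) mod 2 = 0+0+0+0+0+0+0+0+0+0+0+0+0+0+0+0+1+0+0+0+0+0+0+0+0+0 mod 2 = 1
  c[22] = d·G[:,22] = (01100010010101111011111111)·(00000000000000000100000000) mod 2 = 0+0+0+0+0+0+0+0+0+0+0+0+0+0+0+0+0+0+0+0+0+0+0+0+0+0 mod 2 = 0
  c[23] = d·G[:,23] = (01100010010101111011111111)·(00000000000000000010000000) mod 2 = 0+0+0+0+0+0+0+0+0+0+0+0+0+0+0+0+0+0+1+0+0+0+0+0+0+0 mod 2 = 1
  c[24] = d·G[:,24] = (01100010010101111011111111)·(00000000000000000001000000) mod 2 = 0+0+0+0+0+0+0+0+0+0+0+0+0+0+0+0+0+0+0+1+0+0+0+0+0+0 mod 2 = 1
  c[25] = d·G[:,25] = (01100010010101111011111111)·(00000000000000000000100000) mod 2 = 0+0+0+0+0+0+0+0+0+0+0+0+0+0+0+0+0+0+0+0+1+0+0+0+0+0 mod 2 = 1
  c[26] = d·G[:,26] = (01100010010101111011111111)·(00000000000000000000010000) mod 2 = 0+0+0+0+0+0+0+0+0+0+0+0+0+0+0+0+0+0+0+0+0+1+0+0+0+0 mod 2 = 1
  c[27] = d·G[:,27] = (01100010010101111011111111)·(00000000000000000000001000) mod 2 = 0+0+0+0+0+0+0+0+0+0+0+0+0+0+0+0+0+0+0+0+0+0+1+0+0+0 mod 2 = 1
  c[28] = d·G[:,28] = (01100010010101111011111111)·(00000000000000000000000100) mod 2 = 0+0+0+0+0+0+0+0+0+0+0+0+0+0+0+0+0+0+0+0+0+0+0+1+0+0 mod 2 = 1
  c[29] = d·G[:,29] = (01100010010101111011111111)·(00000000000000000000000010) mod 2 = 0+0+0+0+0+0+0+0+0+0+0+0+0+0+0+0+0+0+0+0+0+0+0+0+1+0 mod 2 = 1
  c[30] = d·G[:,30] = (01100010010101111011111111)·(00000000000000000000000001) mod 2 = 0+0+0+0+0+0+0+0+0+0+0+0+0+0+0+0+0+0+0+0+0+0+0+0+0+1 mod 2 = 1
Codeword = 1100110000100101101111011111111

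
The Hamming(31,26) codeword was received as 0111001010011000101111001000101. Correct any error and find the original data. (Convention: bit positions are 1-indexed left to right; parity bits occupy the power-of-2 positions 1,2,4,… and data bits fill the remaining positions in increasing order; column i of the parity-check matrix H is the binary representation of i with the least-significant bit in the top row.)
Syndrome s = H · r^T (mod 2), r = 0111001010011000101111001000101:
  s[0] = (1010101010101010101010101010101)·(0111001010011000101111001000101) mod 2 = 0+0+1+0+0+0+1+0+1+0+0+0+1+0+0+0+1+0+1+0+1+0+0+0+1+0+0+0+1+0+1 mod 2 = 0
  s[1] = (0110011001100110011001100110011)·(0111001010011000101111001000101) mod 2 = 0+1+1+0+0+0+1+0+0+0+0+0+0+0+0+0+0+0+1+0+0+1+0+0+0+0+0+0+0+0+1 mod 2 = 0
  s[2] = (0001111000011110000111100001111)·(0111001010011000101111001000101) mod 2 = 0+0+0+1+0+0+1+0+0+0+0+1+1+0+0+0+0+0+0+1+1+1+0+0+0+0+0+0+1+0+1 mod 2 = 1
  s[3] = (0000000111111110000000011111111)·(0111001010011000101111001000101) mod 2 = 0+0+0+0+0+0+0+0+1+0+0+1+1+0+0+0+0+0+0+0+0+0+0+0+1+0+0+0+1+0+1 mod 2 = 0
  s[4] = (0000000000000001111111111111111)·(0111001010011000101111001000101) mod 2 = 0+0+0+0+0+0+0+0+0+0+0+0+0+0+0+0+1+0+1+1+1+1+0+0+1+0+0+0+1+0+1 mod 2 = 0
Syndrome = 00100
Column 4 of H equals this syndrome → error at bit 4 (1-indexed).
Flip bit 4: 0111001010011000101111001000101 → 0110001010011000101111001000101
Extract data bits at positions {3,5,6,7,9,10,11,12,13,14,15,17,18,19,20,21,22,23,24,25,26,27,28,29,30,31}: 10011001100101111001000101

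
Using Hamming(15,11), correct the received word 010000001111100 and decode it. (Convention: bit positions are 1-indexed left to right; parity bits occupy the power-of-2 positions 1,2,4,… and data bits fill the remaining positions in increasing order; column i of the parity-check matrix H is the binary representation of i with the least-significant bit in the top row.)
Syndrome s = H · r^T (mod 2), r = 010000001111100:
  s[0] = (101010101010101)·(010000001111100) mod 2 = 0+0+0+0+0+0+0+0+1+0+1+0+1+0+0 mod 2 = 1
  s[1] = (011001100110011)·(010000001111100) mod 2 = 0+1+0+0+0+0+0+0+0+1+1+0+0+0+0 mod 2 = 1
  s[2] = (000111100001111)·(010000001111100) mod 2 = 0+0+0+0+0+0+0+0+0+0+0+1+1+0+0 mod 2 = 0
  s[3] = (000000011111111)·(010000001111100) mod 2 = 0+0+0+0+0+0+0+0+1+1+1+1+1+0+0 mod 2 = 1
Syndrome = 1101
Column 11 of H equals this syndrome → error at bit 11 (1-indexed).
Flip bit 11: 010000001111100 → 010000001101100
Extract data bits at positions {3,5,6,7,9,10,11,12,13,14,15}: 00001101100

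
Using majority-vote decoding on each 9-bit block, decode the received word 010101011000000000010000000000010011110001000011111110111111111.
Split into 9-bit blocks and majority-vote each:
  block 1 = 010101011: 5 ones, 4 zeros → 1
  block 2 = 000000000: 0 ones, 9 zeros → 0
  block 3 = 010000000: 1 ones, 8 zeros → 0
  block 4 = 000010011: 3 ones, 6 zeros → 0
  block 5 = 110001000: 3 ones, 6 zeros → 0
  block 6 = 011111110: 7 ones, 2 zeros → 1
  block 7 = 111111111: 9 ones, 0 zeros → 1
Decoded = 1000011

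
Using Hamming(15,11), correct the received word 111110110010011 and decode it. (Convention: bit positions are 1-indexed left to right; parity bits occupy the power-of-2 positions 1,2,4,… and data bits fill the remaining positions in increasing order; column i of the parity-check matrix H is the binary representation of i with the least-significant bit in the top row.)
Syndrome s = H · r^T (mod 2), r = 111110110010011:
  s[0] = (101010101010101)·(111110110010011) mod 2 = 1+0+1+0+1+0+1+0+0+0+1+0+0+0+1 mod 2 = 0
  s[1] = (011001100110011)·(111110110010011) mod 2 = 0+1+1+0+0+0+1+0+0+0+1+0+0+1+1 mod 2 = 0
  s[2] = (000111100001111)·(111110110010011) mod 2 = 0+0+0+1+1+0+1+0+0+0+0+0+0+1+1 mod 2 = 1
  s[3] = (000000011111111)·(111110110010011) mod 2 = 0+0+0+0+0+0+0+1+0+0+1+0+0+1+1 mod 2 = 0
Syndrome = 0010
Column 4 of H equals this syndrome → error at bit 4 (1-indexed).
Flip bit 4: 111110110010011 → 111010110010011
Extract data bits at positions {3,5,6,7,9,10,11,12,13,14,15}: 11010010011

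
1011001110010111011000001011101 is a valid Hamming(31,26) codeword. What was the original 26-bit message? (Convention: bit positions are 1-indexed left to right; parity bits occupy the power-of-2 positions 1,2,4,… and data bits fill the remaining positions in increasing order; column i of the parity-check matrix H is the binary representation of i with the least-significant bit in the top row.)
Parity bits occupy power-of-2 positions; data bits are at positions {3,5,6,7,9,10,11,12,13,14,15,17,18,19,20,21,22,23,24,25,26,27,28,29,30,31} (1-indexed).
Extract: c[3]=1 c[5]=0 c[6]=0 c[7]=1 c[9]=1 c[10]=0 c[11]=0 c[12]=1 c[13]=0 c[14]=1 c[15]=1 c[17]=0 c[18]=1 c[19]=1 c[20]=0 c[21]=0 c[22]=0 c[23]=0 c[24]=0 c[25]=1 c[26]=0 c[27]=1 c[28]=1 c[29]=1 c[30]=0 c[31]=1
Data = 10011001011011000001011101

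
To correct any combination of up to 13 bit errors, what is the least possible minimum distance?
Correcting t errors requires d_min ≥ 2t + 1 = 2·13 + 1 = 27.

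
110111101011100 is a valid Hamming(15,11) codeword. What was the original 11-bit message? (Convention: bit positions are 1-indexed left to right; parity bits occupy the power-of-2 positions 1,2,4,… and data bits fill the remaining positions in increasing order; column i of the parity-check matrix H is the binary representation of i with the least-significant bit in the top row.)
Parity bits occupy power-of-2 positions; data bits are at positions {3,5,6,7,9,10,11,12,13,14,15} (1-indexed).
Extract: c[3]=0 c[5]=1 c[6]=1 c[7]=1 c[9]=1 c[10]=0 c[11]=1 c[12]=1 c[13]=1 c[14]=0 c[15]=0
Data = 01111011100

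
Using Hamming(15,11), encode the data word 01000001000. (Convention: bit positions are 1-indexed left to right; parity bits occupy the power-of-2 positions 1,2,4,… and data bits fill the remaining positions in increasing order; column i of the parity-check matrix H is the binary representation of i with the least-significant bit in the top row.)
Codeword c = d · G (mod 2), d = 01000001000:
  c[0] = d·G[:,0] = (01000001000)·(11011010101) mod 2 = 0+1+0+0+0+0+0+0+0+0+0 mod 2 = 1
  c[1] = d·G[:,1] = (01000001000)·(10110110011) mod 2 = 0+0+0+0+0+0+0+0+0+0+0 mod 2 = 0
  c[2] = d·G[:,2] = (01000001000)·(10000000000) mod 2 = 0+0+0+0+0+0+0+0+0+0+0 mod 2 = 0
  c[3] = d·G[:,3] = (01000001000)·(01110001111) mod 2 = 0+1+0+0+0+0+0+1+0+0+0 mod 2 = 0
  c[4] = d·G[:,4] = (01000001000)·(01000000000) mod 2 = 0+1+0+0+0+0+0+0+0+0+0 mod 2 = 1
  c[5] = d·G[:,5] = (01000001000)·(00100000000) mod 2 = 0+0+0+0+0+0+0+0+0+0+0 mod 2 = 0
  c[6] = d·G[:,6] = (01000001000)·(00010000000) mod 2 = 0+0+0+0+0+0+0+0+0+0+0 mod 2 = 0
  c[7] = d·G[:,7] = (01000001000)·(00001111111) mod 2 = 0+0+0+0+0+0+0+1+0+0+0 mod 2 = 1
  c[8] = d·G[:,8] = (01000001000)·(00001000000) mod 2 = 0+0+0+0+0+0+0+0+0+0+0 mod 2 = 0
  c[9] = d·G[:,9] = (01000001000)·(00000100000) mod 2 = 0+0+0+0+0+0+0+0+0+0+0 mod 2 = 0
  c[10] = d·G[:,10] = (01000001000)·(00000010000) mod 2 = 0+0+0+0+0+0+0+0+0+0+0 mod 2 = 0
  c[11] = d·G[:,11] = (01000001000)·(00000001000) mod 2 = 0+0+0+0+0+0+0+1+0+0+0 mod 2 = 1
  c[12] = d·G[:,12] = (01000001000)·(00000000100) mod 2 = 0+0+0+0+0+0+0+0+0+0+0 mod 2 = 0
  c[13] = d·G[:,13] = (01000001000)·(00000000010) mod 2 = 0+0+0+0+0+0+0+0+0+0+0 mod 2 = 0
  c[14] = d·G[:,14] = (01000001000)·(00000000001) mod 2 = 0+0+0+0+0+0+0+0+0+0+0 mod 2 = 0
Codeword = 100010010001000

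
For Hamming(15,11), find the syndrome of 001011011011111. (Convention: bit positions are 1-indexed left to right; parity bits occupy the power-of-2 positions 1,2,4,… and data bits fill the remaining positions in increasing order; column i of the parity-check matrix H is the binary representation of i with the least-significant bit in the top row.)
Syndrome s = H · r^T (mod 2), r = 001011011011111:
  s[0] = (101010101010101)·(001011011011111) mod 2 = 0+0+1+0+1+0+0+0+1+0+1+0+1+0+1 mod 2 = 0
  s[1] = (011001100110011)·(001011011011111) mod 2 = 0+0+1+0+0+1+0+0+0+0+1+0+0+1+1 mod 2 = 1
  s[2] = (000111100001111)·(001011011011111) mod 2 = 0+0+0+0+1+1+0+0+0+0+0+1+1+1+1 mod 2 = 0
  s[3] = (000000011111111)·(001011011011111) mod 2 = 0+0+0+0+0+0+0+1+1+0+1+1+1+1+1 mod 2 = 1
Syndrome = 0101
Non-zero syndrome: error at position 10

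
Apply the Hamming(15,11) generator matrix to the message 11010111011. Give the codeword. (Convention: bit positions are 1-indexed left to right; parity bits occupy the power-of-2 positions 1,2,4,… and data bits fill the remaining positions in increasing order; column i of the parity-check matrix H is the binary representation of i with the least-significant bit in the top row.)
Codeword c = d · G (mod 2), d = 11010111011:
  c[0] = d·G[:,0] = (11010111011)·(11011010101) mod 2 = 1+1+0+1+0+0+1+0+0+0+1 mod 2 = 1
  c[1] = d·G[:,1] = (11010111011)·(10110110011) mod 2 = 1+0+0+1+0+1+1+0+0+1+1 mod 2 = 0
  c[2] = d·G[:,2] = (11010111011)·(10000000000) mod 2 = 1+0+0+0+0+0+0+0+0+0+0 mod 2 = 1
  c[3] = d·G[:,3] = (11010111011)·(01110001111) mod 2 = 0+1+0+1+0+0+0+1+0+1+1 mod 2 = 1
  c[4] = d·G[:,4] = (11010111011)·(01000000000) mod 2 = 0+1+0+0+0+0+0+0+0+0+0 mod 2 = 1
  c[5] = d·G[:,5] = (11010111011)·(00100000000) mod 2 = 0+0+0+0+0+0+0+0+0+0+0 mod 2 = 0
  c[6] = d·G[:,6] = (11010111011)·(00010000000) mod 2 = 0+0+0+1+0+0+0+0+0+0+0 mod 2 = 1
  c[7] = d·G[:,7] = (11010111011)·(00001111111) mod 2 = 0+0+0+0+0+1+1+1+0+1+1 mod 2 = 1
  c[8] = d·G[:,8] = (11010111011)·(00001000000) mod 2 = 0+0+0+0+0+0+0+0+0+0+0 mod 2 = 0
  c[9] = d·G[:,9] = (11010111011)·(00000100000) mod 2 = 0+0+0+0+0+1+0+0+0+0+0 mod 2 = 1
  c[10] = d·G[:,10] = (11010111011)·(00000010000) mod 2 = 0+0+0+0+0+0+1+0+0+0+0 mod 2 = 1
  c[11] = d·G[:,11] = (11010111011)·(00000001000) mod 2 = 0+0+0+0+0+0+0+1+0+0+0 mod 2 = 1
  c[12] = d·G[:,12] = (11010111011)·(00000000100) mod 2 = 0+0+0+0+0+0+0+0+0+0+0 mod 2 = 0
  c[13] = d·G[:,13] = (11010111011)·(00000000010) mod 2 = 0+0+0+0+0+0+0+0+0+1+0 mod 2 = 1
  c[14] = d·G[:,14] = (11010111011)·(00000000001) mod 2 = 0+0+0+0+0+0+0+0+0+0+1 mod 2 = 1
Codeword = 101110110111011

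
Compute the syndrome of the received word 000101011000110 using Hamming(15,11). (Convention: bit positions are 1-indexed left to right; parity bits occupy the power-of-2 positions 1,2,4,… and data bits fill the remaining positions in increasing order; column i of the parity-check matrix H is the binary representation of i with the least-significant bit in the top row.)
Syndrome s = H · r^T (mod 2), r = 000101011000110:
  s[0] = (101010101010101)·(000101011000110) mod 2 = 0+0+0+0+0+0+0+0+1+0+0+0+1+0+0 mod 2 = 0
  s[1] = (011001100110011)·(000101011000110) mod 2 = 0+0+0+0+0+1+0+0+0+0+0+0+0+1+0 mod 2 = 0
  s[2] = (000111100001111)·(000101011000110) mod 2 = 0+0+0+1+0+1+0+0+0+0+0+0+1+1+0 mod 2 = 0
  s[3] = (000000011111111)·(000101011000110) mod 2 = 0+0+0+0+0+0+0+1+1+0+0+0+1+1+0 mod 2 = 0
Syndrome = 0000
s = 0: no error detected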